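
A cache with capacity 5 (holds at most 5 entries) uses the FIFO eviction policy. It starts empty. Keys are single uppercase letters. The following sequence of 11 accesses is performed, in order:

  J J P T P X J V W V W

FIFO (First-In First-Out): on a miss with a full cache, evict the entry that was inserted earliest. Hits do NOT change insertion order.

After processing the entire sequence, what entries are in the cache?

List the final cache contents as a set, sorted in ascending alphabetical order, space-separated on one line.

FIFO simulation (capacity=5):
  1. access J: MISS. Cache (old->new): [J]
  2. access J: HIT. Cache (old->new): [J]
  3. access P: MISS. Cache (old->new): [J P]
  4. access T: MISS. Cache (old->new): [J P T]
  5. access P: HIT. Cache (old->new): [J P T]
  6. access X: MISS. Cache (old->new): [J P T X]
  7. access J: HIT. Cache (old->new): [J P T X]
  8. access V: MISS. Cache (old->new): [J P T X V]
  9. access W: MISS, evict J. Cache (old->new): [P T X V W]
  10. access V: HIT. Cache (old->new): [P T X V W]
  11. access W: HIT. Cache (old->new): [P T X V W]
Total: 5 hits, 6 misses, 1 evictions

Answer: P T V W X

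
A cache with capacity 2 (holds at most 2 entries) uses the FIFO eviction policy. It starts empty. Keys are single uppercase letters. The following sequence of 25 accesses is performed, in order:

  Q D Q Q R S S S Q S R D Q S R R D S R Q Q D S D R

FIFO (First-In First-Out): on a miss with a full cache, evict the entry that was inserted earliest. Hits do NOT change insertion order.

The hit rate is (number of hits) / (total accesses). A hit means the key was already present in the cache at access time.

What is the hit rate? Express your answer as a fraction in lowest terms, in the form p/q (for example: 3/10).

Answer: 8/25

Derivation:
FIFO simulation (capacity=2):
  1. access Q: MISS. Cache (old->new): [Q]
  2. access D: MISS. Cache (old->new): [Q D]
  3. access Q: HIT. Cache (old->new): [Q D]
  4. access Q: HIT. Cache (old->new): [Q D]
  5. access R: MISS, evict Q. Cache (old->new): [D R]
  6. access S: MISS, evict D. Cache (old->new): [R S]
  7. access S: HIT. Cache (old->new): [R S]
  8. access S: HIT. Cache (old->new): [R S]
  9. access Q: MISS, evict R. Cache (old->new): [S Q]
  10. access S: HIT. Cache (old->new): [S Q]
  11. access R: MISS, evict S. Cache (old->new): [Q R]
  12. access D: MISS, evict Q. Cache (old->new): [R D]
  13. access Q: MISS, evict R. Cache (old->new): [D Q]
  14. access S: MISS, evict D. Cache (old->new): [Q S]
  15. access R: MISS, evict Q. Cache (old->new): [S R]
  16. access R: HIT. Cache (old->new): [S R]
  17. access D: MISS, evict S. Cache (old->new): [R D]
  18. access S: MISS, evict R. Cache (old->new): [D S]
  19. access R: MISS, evict D. Cache (old->new): [S R]
  20. access Q: MISS, evict S. Cache (old->new): [R Q]
  21. access Q: HIT. Cache (old->new): [R Q]
  22. access D: MISS, evict R. Cache (old->new): [Q D]
  23. access S: MISS, evict Q. Cache (old->new): [D S]
  24. access D: HIT. Cache (old->new): [D S]
  25. access R: MISS, evict D. Cache (old->new): [S R]
Total: 8 hits, 17 misses, 15 evictions

Hit rate = 8/25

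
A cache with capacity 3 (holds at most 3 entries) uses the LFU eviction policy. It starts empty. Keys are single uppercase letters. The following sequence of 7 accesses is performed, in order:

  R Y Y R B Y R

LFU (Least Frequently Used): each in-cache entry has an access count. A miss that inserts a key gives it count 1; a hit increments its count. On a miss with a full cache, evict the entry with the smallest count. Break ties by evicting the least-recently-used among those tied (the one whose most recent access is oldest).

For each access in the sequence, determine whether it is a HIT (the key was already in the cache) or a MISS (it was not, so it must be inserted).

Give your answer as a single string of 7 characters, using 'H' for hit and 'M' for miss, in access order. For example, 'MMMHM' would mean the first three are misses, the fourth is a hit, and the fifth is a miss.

LFU simulation (capacity=3):
  1. access R: MISS. Cache: [R(c=1)]
  2. access Y: MISS. Cache: [R(c=1) Y(c=1)]
  3. access Y: HIT, count now 2. Cache: [R(c=1) Y(c=2)]
  4. access R: HIT, count now 2. Cache: [Y(c=2) R(c=2)]
  5. access B: MISS. Cache: [B(c=1) Y(c=2) R(c=2)]
  6. access Y: HIT, count now 3. Cache: [B(c=1) R(c=2) Y(c=3)]
  7. access R: HIT, count now 3. Cache: [B(c=1) Y(c=3) R(c=3)]
Total: 4 hits, 3 misses, 0 evictions

Answer: MMHHMHH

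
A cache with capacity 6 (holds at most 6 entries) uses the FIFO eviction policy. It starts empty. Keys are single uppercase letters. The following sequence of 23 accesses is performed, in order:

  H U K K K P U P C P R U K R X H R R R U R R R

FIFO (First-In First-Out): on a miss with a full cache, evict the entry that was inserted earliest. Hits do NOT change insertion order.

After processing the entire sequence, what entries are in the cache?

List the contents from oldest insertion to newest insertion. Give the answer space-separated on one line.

FIFO simulation (capacity=6):
  1. access H: MISS. Cache (old->new): [H]
  2. access U: MISS. Cache (old->new): [H U]
  3. access K: MISS. Cache (old->new): [H U K]
  4. access K: HIT. Cache (old->new): [H U K]
  5. access K: HIT. Cache (old->new): [H U K]
  6. access P: MISS. Cache (old->new): [H U K P]
  7. access U: HIT. Cache (old->new): [H U K P]
  8. access P: HIT. Cache (old->new): [H U K P]
  9. access C: MISS. Cache (old->new): [H U K P C]
  10. access P: HIT. Cache (old->new): [H U K P C]
  11. access R: MISS. Cache (old->new): [H U K P C R]
  12. access U: HIT. Cache (old->new): [H U K P C R]
  13. access K: HIT. Cache (old->new): [H U K P C R]
  14. access R: HIT. Cache (old->new): [H U K P C R]
  15. access X: MISS, evict H. Cache (old->new): [U K P C R X]
  16. access H: MISS, evict U. Cache (old->new): [K P C R X H]
  17. access R: HIT. Cache (old->new): [K P C R X H]
  18. access R: HIT. Cache (old->new): [K P C R X H]
  19. access R: HIT. Cache (old->new): [K P C R X H]
  20. access U: MISS, evict K. Cache (old->new): [P C R X H U]
  21. access R: HIT. Cache (old->new): [P C R X H U]
  22. access R: HIT. Cache (old->new): [P C R X H U]
  23. access R: HIT. Cache (old->new): [P C R X H U]
Total: 14 hits, 9 misses, 3 evictions

Answer: P C R X H U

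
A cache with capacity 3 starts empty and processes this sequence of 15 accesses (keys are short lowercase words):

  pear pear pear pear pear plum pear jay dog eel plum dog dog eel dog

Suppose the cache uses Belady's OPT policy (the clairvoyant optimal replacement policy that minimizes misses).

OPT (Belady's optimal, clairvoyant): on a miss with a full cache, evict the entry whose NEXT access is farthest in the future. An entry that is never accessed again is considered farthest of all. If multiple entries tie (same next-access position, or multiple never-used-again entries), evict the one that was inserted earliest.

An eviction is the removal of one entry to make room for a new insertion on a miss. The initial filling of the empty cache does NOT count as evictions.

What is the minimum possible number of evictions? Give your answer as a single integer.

OPT (Belady) simulation (capacity=3):
  1. access pear: MISS. Cache: [pear]
  2. access pear: HIT. Next use of pear: step 3. Cache: [pear]
  3. access pear: HIT. Next use of pear: step 4. Cache: [pear]
  4. access pear: HIT. Next use of pear: step 5. Cache: [pear]
  5. access pear: HIT. Next use of pear: step 7. Cache: [pear]
  6. access plum: MISS. Cache: [pear plum]
  7. access pear: HIT. Next use of pear: never. Cache: [pear plum]
  8. access jay: MISS. Cache: [pear plum jay]
  9. access dog: MISS, evict pear (next use: never). Cache: [plum jay dog]
  10. access eel: MISS, evict jay (next use: never). Cache: [plum dog eel]
  11. access plum: HIT. Next use of plum: never. Cache: [plum dog eel]
  12. access dog: HIT. Next use of dog: step 13. Cache: [plum dog eel]
  13. access dog: HIT. Next use of dog: step 15. Cache: [plum dog eel]
  14. access eel: HIT. Next use of eel: never. Cache: [plum dog eel]
  15. access dog: HIT. Next use of dog: never. Cache: [plum dog eel]
Total: 10 hits, 5 misses, 2 evictions

Answer: 2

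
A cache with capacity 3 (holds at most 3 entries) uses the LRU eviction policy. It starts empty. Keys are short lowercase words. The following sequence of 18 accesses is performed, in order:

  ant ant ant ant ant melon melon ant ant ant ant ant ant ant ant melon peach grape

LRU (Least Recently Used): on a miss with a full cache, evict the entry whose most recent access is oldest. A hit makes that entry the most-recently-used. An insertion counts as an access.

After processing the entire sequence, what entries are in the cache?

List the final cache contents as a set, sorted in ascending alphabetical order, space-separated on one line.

LRU simulation (capacity=3):
  1. access ant: MISS. Cache (LRU->MRU): [ant]
  2. access ant: HIT. Cache (LRU->MRU): [ant]
  3. access ant: HIT. Cache (LRU->MRU): [ant]
  4. access ant: HIT. Cache (LRU->MRU): [ant]
  5. access ant: HIT. Cache (LRU->MRU): [ant]
  6. access melon: MISS. Cache (LRU->MRU): [ant melon]
  7. access melon: HIT. Cache (LRU->MRU): [ant melon]
  8. access ant: HIT. Cache (LRU->MRU): [melon ant]
  9. access ant: HIT. Cache (LRU->MRU): [melon ant]
  10. access ant: HIT. Cache (LRU->MRU): [melon ant]
  11. access ant: HIT. Cache (LRU->MRU): [melon ant]
  12. access ant: HIT. Cache (LRU->MRU): [melon ant]
  13. access ant: HIT. Cache (LRU->MRU): [melon ant]
  14. access ant: HIT. Cache (LRU->MRU): [melon ant]
  15. access ant: HIT. Cache (LRU->MRU): [melon ant]
  16. access melon: HIT. Cache (LRU->MRU): [ant melon]
  17. access peach: MISS. Cache (LRU->MRU): [ant melon peach]
  18. access grape: MISS, evict ant. Cache (LRU->MRU): [melon peach grape]
Total: 14 hits, 4 misses, 1 evictions

Answer: grape melon peach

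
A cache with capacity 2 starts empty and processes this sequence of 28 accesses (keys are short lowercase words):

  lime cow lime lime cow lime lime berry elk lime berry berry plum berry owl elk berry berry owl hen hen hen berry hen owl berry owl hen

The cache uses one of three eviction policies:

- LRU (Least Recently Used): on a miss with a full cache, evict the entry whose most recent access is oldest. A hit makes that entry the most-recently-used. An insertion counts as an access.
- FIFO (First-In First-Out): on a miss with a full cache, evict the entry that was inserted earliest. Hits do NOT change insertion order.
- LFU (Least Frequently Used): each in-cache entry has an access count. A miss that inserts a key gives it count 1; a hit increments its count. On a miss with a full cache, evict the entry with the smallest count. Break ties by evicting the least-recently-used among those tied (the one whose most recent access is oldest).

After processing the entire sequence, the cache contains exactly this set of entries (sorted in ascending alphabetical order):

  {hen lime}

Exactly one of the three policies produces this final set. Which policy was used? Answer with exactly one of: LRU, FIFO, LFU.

Simulating under each policy and comparing final sets:
  LRU: final set = {hen owl} -> differs
  FIFO: final set = {hen owl} -> differs
  LFU: final set = {hen lime} -> MATCHES target
Only LFU produces the target set.

Answer: LFU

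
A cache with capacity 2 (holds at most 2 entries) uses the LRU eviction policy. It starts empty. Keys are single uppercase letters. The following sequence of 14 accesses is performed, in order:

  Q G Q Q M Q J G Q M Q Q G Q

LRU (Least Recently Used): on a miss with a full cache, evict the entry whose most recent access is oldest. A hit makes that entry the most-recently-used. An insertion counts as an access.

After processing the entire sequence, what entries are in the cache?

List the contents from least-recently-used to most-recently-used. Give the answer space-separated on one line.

LRU simulation (capacity=2):
  1. access Q: MISS. Cache (LRU->MRU): [Q]
  2. access G: MISS. Cache (LRU->MRU): [Q G]
  3. access Q: HIT. Cache (LRU->MRU): [G Q]
  4. access Q: HIT. Cache (LRU->MRU): [G Q]
  5. access M: MISS, evict G. Cache (LRU->MRU): [Q M]
  6. access Q: HIT. Cache (LRU->MRU): [M Q]
  7. access J: MISS, evict M. Cache (LRU->MRU): [Q J]
  8. access G: MISS, evict Q. Cache (LRU->MRU): [J G]
  9. access Q: MISS, evict J. Cache (LRU->MRU): [G Q]
  10. access M: MISS, evict G. Cache (LRU->MRU): [Q M]
  11. access Q: HIT. Cache (LRU->MRU): [M Q]
  12. access Q: HIT. Cache (LRU->MRU): [M Q]
  13. access G: MISS, evict M. Cache (LRU->MRU): [Q G]
  14. access Q: HIT. Cache (LRU->MRU): [G Q]
Total: 6 hits, 8 misses, 6 evictions

Answer: G Q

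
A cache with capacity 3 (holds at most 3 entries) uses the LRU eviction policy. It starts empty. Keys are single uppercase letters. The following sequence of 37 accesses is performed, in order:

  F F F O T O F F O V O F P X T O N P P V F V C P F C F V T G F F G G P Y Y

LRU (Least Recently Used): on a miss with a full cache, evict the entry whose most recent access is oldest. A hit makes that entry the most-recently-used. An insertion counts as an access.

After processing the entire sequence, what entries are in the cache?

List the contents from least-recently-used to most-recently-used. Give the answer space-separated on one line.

Answer: G P Y

Derivation:
LRU simulation (capacity=3):
  1. access F: MISS. Cache (LRU->MRU): [F]
  2. access F: HIT. Cache (LRU->MRU): [F]
  3. access F: HIT. Cache (LRU->MRU): [F]
  4. access O: MISS. Cache (LRU->MRU): [F O]
  5. access T: MISS. Cache (LRU->MRU): [F O T]
  6. access O: HIT. Cache (LRU->MRU): [F T O]
  7. access F: HIT. Cache (LRU->MRU): [T O F]
  8. access F: HIT. Cache (LRU->MRU): [T O F]
  9. access O: HIT. Cache (LRU->MRU): [T F O]
  10. access V: MISS, evict T. Cache (LRU->MRU): [F O V]
  11. access O: HIT. Cache (LRU->MRU): [F V O]
  12. access F: HIT. Cache (LRU->MRU): [V O F]
  13. access P: MISS, evict V. Cache (LRU->MRU): [O F P]
  14. access X: MISS, evict O. Cache (LRU->MRU): [F P X]
  15. access T: MISS, evict F. Cache (LRU->MRU): [P X T]
  16. access O: MISS, evict P. Cache (LRU->MRU): [X T O]
  17. access N: MISS, evict X. Cache (LRU->MRU): [T O N]
  18. access P: MISS, evict T. Cache (LRU->MRU): [O N P]
  19. access P: HIT. Cache (LRU->MRU): [O N P]
  20. access V: MISS, evict O. Cache (LRU->MRU): [N P V]
  21. access F: MISS, evict N. Cache (LRU->MRU): [P V F]
  22. access V: HIT. Cache (LRU->MRU): [P F V]
  23. access C: MISS, evict P. Cache (LRU->MRU): [F V C]
  24. access P: MISS, evict F. Cache (LRU->MRU): [V C P]
  25. access F: MISS, evict V. Cache (LRU->MRU): [C P F]
  26. access C: HIT. Cache (LRU->MRU): [P F C]
  27. access F: HIT. Cache (LRU->MRU): [P C F]
  28. access V: MISS, evict P. Cache (LRU->MRU): [C F V]
  29. access T: MISS, evict C. Cache (LRU->MRU): [F V T]
  30. access G: MISS, evict F. Cache (LRU->MRU): [V T G]
  31. access F: MISS, evict V. Cache (LRU->MRU): [T G F]
  32. access F: HIT. Cache (LRU->MRU): [T G F]
  33. access G: HIT. Cache (LRU->MRU): [T F G]
  34. access G: HIT. Cache (LRU->MRU): [T F G]
  35. access P: MISS, evict T. Cache (LRU->MRU): [F G P]
  36. access Y: MISS, evict F. Cache (LRU->MRU): [G P Y]
  37. access Y: HIT. Cache (LRU->MRU): [G P Y]
Total: 16 hits, 21 misses, 18 evictions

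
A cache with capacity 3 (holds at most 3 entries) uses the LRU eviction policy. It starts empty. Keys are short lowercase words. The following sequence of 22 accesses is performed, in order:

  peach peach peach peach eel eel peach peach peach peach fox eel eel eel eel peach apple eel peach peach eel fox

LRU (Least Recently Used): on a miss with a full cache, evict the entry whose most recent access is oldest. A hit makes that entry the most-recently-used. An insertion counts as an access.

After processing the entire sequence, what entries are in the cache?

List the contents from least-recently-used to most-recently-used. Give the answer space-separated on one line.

Answer: peach eel fox

Derivation:
LRU simulation (capacity=3):
  1. access peach: MISS. Cache (LRU->MRU): [peach]
  2. access peach: HIT. Cache (LRU->MRU): [peach]
  3. access peach: HIT. Cache (LRU->MRU): [peach]
  4. access peach: HIT. Cache (LRU->MRU): [peach]
  5. access eel: MISS. Cache (LRU->MRU): [peach eel]
  6. access eel: HIT. Cache (LRU->MRU): [peach eel]
  7. access peach: HIT. Cache (LRU->MRU): [eel peach]
  8. access peach: HIT. Cache (LRU->MRU): [eel peach]
  9. access peach: HIT. Cache (LRU->MRU): [eel peach]
  10. access peach: HIT. Cache (LRU->MRU): [eel peach]
  11. access fox: MISS. Cache (LRU->MRU): [eel peach fox]
  12. access eel: HIT. Cache (LRU->MRU): [peach fox eel]
  13. access eel: HIT. Cache (LRU->MRU): [peach fox eel]
  14. access eel: HIT. Cache (LRU->MRU): [peach fox eel]
  15. access eel: HIT. Cache (LRU->MRU): [peach fox eel]
  16. access peach: HIT. Cache (LRU->MRU): [fox eel peach]
  17. access apple: MISS, evict fox. Cache (LRU->MRU): [eel peach apple]
  18. access eel: HIT. Cache (LRU->MRU): [peach apple eel]
  19. access peach: HIT. Cache (LRU->MRU): [apple eel peach]
  20. access peach: HIT. Cache (LRU->MRU): [apple eel peach]
  21. access eel: HIT. Cache (LRU->MRU): [apple peach eel]
  22. access fox: MISS, evict apple. Cache (LRU->MRU): [peach eel fox]
Total: 17 hits, 5 misses, 2 evictions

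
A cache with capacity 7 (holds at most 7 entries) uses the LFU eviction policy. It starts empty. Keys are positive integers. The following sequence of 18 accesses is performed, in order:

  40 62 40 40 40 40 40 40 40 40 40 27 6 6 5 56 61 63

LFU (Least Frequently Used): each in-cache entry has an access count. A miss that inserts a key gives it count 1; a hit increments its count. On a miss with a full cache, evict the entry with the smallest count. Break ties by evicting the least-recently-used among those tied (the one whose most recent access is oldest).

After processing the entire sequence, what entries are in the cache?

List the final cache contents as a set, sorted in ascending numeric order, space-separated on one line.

LFU simulation (capacity=7):
  1. access 40: MISS. Cache: [40(c=1)]
  2. access 62: MISS. Cache: [40(c=1) 62(c=1)]
  3. access 40: HIT, count now 2. Cache: [62(c=1) 40(c=2)]
  4. access 40: HIT, count now 3. Cache: [62(c=1) 40(c=3)]
  5. access 40: HIT, count now 4. Cache: [62(c=1) 40(c=4)]
  6. access 40: HIT, count now 5. Cache: [62(c=1) 40(c=5)]
  7. access 40: HIT, count now 6. Cache: [62(c=1) 40(c=6)]
  8. access 40: HIT, count now 7. Cache: [62(c=1) 40(c=7)]
  9. access 40: HIT, count now 8. Cache: [62(c=1) 40(c=8)]
  10. access 40: HIT, count now 9. Cache: [62(c=1) 40(c=9)]
  11. access 40: HIT, count now 10. Cache: [62(c=1) 40(c=10)]
  12. access 27: MISS. Cache: [62(c=1) 27(c=1) 40(c=10)]
  13. access 6: MISS. Cache: [62(c=1) 27(c=1) 6(c=1) 40(c=10)]
  14. access 6: HIT, count now 2. Cache: [62(c=1) 27(c=1) 6(c=2) 40(c=10)]
  15. access 5: MISS. Cache: [62(c=1) 27(c=1) 5(c=1) 6(c=2) 40(c=10)]
  16. access 56: MISS. Cache: [62(c=1) 27(c=1) 5(c=1) 56(c=1) 6(c=2) 40(c=10)]
  17. access 61: MISS. Cache: [62(c=1) 27(c=1) 5(c=1) 56(c=1) 61(c=1) 6(c=2) 40(c=10)]
  18. access 63: MISS, evict 62(c=1). Cache: [27(c=1) 5(c=1) 56(c=1) 61(c=1) 63(c=1) 6(c=2) 40(c=10)]
Total: 10 hits, 8 misses, 1 evictions

Answer: 5 6 27 40 56 61 63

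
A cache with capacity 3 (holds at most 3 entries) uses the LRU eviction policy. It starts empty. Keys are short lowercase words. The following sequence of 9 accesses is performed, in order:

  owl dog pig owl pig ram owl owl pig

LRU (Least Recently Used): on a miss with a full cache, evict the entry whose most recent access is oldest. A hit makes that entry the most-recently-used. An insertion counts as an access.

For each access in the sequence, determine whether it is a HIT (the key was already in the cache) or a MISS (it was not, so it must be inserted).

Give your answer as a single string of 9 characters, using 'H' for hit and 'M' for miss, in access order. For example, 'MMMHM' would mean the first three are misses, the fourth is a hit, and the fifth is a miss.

Answer: MMMHHMHHH

Derivation:
LRU simulation (capacity=3):
  1. access owl: MISS. Cache (LRU->MRU): [owl]
  2. access dog: MISS. Cache (LRU->MRU): [owl dog]
  3. access pig: MISS. Cache (LRU->MRU): [owl dog pig]
  4. access owl: HIT. Cache (LRU->MRU): [dog pig owl]
  5. access pig: HIT. Cache (LRU->MRU): [dog owl pig]
  6. access ram: MISS, evict dog. Cache (LRU->MRU): [owl pig ram]
  7. access owl: HIT. Cache (LRU->MRU): [pig ram owl]
  8. access owl: HIT. Cache (LRU->MRU): [pig ram owl]
  9. access pig: HIT. Cache (LRU->MRU): [ram owl pig]
Total: 5 hits, 4 misses, 1 evictions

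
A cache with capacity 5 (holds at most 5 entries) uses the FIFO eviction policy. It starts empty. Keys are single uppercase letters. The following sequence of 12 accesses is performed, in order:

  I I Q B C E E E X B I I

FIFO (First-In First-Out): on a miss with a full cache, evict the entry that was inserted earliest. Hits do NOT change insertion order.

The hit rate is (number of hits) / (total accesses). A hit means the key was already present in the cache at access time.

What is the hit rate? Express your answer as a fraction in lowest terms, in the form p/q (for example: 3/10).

Answer: 5/12

Derivation:
FIFO simulation (capacity=5):
  1. access I: MISS. Cache (old->new): [I]
  2. access I: HIT. Cache (old->new): [I]
  3. access Q: MISS. Cache (old->new): [I Q]
  4. access B: MISS. Cache (old->new): [I Q B]
  5. access C: MISS. Cache (old->new): [I Q B C]
  6. access E: MISS. Cache (old->new): [I Q B C E]
  7. access E: HIT. Cache (old->new): [I Q B C E]
  8. access E: HIT. Cache (old->new): [I Q B C E]
  9. access X: MISS, evict I. Cache (old->new): [Q B C E X]
  10. access B: HIT. Cache (old->new): [Q B C E X]
  11. access I: MISS, evict Q. Cache (old->new): [B C E X I]
  12. access I: HIT. Cache (old->new): [B C E X I]
Total: 5 hits, 7 misses, 2 evictions

Hit rate = 5/12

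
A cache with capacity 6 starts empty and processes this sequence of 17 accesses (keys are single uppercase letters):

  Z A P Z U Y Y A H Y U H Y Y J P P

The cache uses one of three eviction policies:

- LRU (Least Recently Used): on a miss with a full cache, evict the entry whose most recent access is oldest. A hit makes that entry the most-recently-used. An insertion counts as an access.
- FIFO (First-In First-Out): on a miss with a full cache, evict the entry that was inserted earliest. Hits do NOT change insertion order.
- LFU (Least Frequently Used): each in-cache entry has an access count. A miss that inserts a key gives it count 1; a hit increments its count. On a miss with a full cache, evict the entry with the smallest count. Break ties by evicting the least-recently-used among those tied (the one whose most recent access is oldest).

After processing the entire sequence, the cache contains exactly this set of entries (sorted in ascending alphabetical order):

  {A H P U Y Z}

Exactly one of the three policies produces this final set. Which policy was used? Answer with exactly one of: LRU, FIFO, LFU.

Answer: LFU

Derivation:
Simulating under each policy and comparing final sets:
  LRU: final set = {A H J P U Y} -> differs
  FIFO: final set = {A H J P U Y} -> differs
  LFU: final set = {A H P U Y Z} -> MATCHES target
Only LFU produces the target set.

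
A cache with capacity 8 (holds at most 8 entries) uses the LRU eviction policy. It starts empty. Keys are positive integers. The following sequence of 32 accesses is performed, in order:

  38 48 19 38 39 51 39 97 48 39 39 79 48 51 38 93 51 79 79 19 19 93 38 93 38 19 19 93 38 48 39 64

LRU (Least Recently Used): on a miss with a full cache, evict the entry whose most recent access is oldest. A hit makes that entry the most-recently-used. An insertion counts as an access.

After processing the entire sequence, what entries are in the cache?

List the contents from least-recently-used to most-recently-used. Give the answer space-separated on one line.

Answer: 51 79 19 93 38 48 39 64

Derivation:
LRU simulation (capacity=8):
  1. access 38: MISS. Cache (LRU->MRU): [38]
  2. access 48: MISS. Cache (LRU->MRU): [38 48]
  3. access 19: MISS. Cache (LRU->MRU): [38 48 19]
  4. access 38: HIT. Cache (LRU->MRU): [48 19 38]
  5. access 39: MISS. Cache (LRU->MRU): [48 19 38 39]
  6. access 51: MISS. Cache (LRU->MRU): [48 19 38 39 51]
  7. access 39: HIT. Cache (LRU->MRU): [48 19 38 51 39]
  8. access 97: MISS. Cache (LRU->MRU): [48 19 38 51 39 97]
  9. access 48: HIT. Cache (LRU->MRU): [19 38 51 39 97 48]
  10. access 39: HIT. Cache (LRU->MRU): [19 38 51 97 48 39]
  11. access 39: HIT. Cache (LRU->MRU): [19 38 51 97 48 39]
  12. access 79: MISS. Cache (LRU->MRU): [19 38 51 97 48 39 79]
  13. access 48: HIT. Cache (LRU->MRU): [19 38 51 97 39 79 48]
  14. access 51: HIT. Cache (LRU->MRU): [19 38 97 39 79 48 51]
  15. access 38: HIT. Cache (LRU->MRU): [19 97 39 79 48 51 38]
  16. access 93: MISS. Cache (LRU->MRU): [19 97 39 79 48 51 38 93]
  17. access 51: HIT. Cache (LRU->MRU): [19 97 39 79 48 38 93 51]
  18. access 79: HIT. Cache (LRU->MRU): [19 97 39 48 38 93 51 79]
  19. access 79: HIT. Cache (LRU->MRU): [19 97 39 48 38 93 51 79]
  20. access 19: HIT. Cache (LRU->MRU): [97 39 48 38 93 51 79 19]
  21. access 19: HIT. Cache (LRU->MRU): [97 39 48 38 93 51 79 19]
  22. access 93: HIT. Cache (LRU->MRU): [97 39 48 38 51 79 19 93]
  23. access 38: HIT. Cache (LRU->MRU): [97 39 48 51 79 19 93 38]
  24. access 93: HIT. Cache (LRU->MRU): [97 39 48 51 79 19 38 93]
  25. access 38: HIT. Cache (LRU->MRU): [97 39 48 51 79 19 93 38]
  26. access 19: HIT. Cache (LRU->MRU): [97 39 48 51 79 93 38 19]
  27. access 19: HIT. Cache (LRU->MRU): [97 39 48 51 79 93 38 19]
  28. access 93: HIT. Cache (LRU->MRU): [97 39 48 51 79 38 19 93]
  29. access 38: HIT. Cache (LRU->MRU): [97 39 48 51 79 19 93 38]
  30. access 48: HIT. Cache (LRU->MRU): [97 39 51 79 19 93 38 48]
  31. access 39: HIT. Cache (LRU->MRU): [97 51 79 19 93 38 48 39]
  32. access 64: MISS, evict 97. Cache (LRU->MRU): [51 79 19 93 38 48 39 64]
Total: 23 hits, 9 misses, 1 evictions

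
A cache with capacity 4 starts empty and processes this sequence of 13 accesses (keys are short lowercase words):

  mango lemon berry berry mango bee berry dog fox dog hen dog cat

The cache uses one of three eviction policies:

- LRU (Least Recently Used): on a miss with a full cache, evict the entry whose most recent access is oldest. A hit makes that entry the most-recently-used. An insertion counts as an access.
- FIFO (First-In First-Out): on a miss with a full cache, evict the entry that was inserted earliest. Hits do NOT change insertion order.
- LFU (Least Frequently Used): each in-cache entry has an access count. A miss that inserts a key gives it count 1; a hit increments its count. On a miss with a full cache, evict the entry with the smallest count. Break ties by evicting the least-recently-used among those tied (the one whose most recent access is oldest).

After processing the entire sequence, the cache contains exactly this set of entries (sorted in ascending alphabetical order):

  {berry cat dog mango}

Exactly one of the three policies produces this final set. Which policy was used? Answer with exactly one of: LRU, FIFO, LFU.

Answer: LFU

Derivation:
Simulating under each policy and comparing final sets:
  LRU: final set = {cat dog fox hen} -> differs
  FIFO: final set = {cat dog fox hen} -> differs
  LFU: final set = {berry cat dog mango} -> MATCHES target
Only LFU produces the target set.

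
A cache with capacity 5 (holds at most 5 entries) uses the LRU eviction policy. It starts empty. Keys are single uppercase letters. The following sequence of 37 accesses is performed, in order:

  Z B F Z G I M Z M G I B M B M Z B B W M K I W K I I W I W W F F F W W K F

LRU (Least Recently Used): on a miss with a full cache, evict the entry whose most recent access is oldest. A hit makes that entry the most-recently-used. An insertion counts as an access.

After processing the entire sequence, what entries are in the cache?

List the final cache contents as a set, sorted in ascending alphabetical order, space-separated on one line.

Answer: F I K M W

Derivation:
LRU simulation (capacity=5):
  1. access Z: MISS. Cache (LRU->MRU): [Z]
  2. access B: MISS. Cache (LRU->MRU): [Z B]
  3. access F: MISS. Cache (LRU->MRU): [Z B F]
  4. access Z: HIT. Cache (LRU->MRU): [B F Z]
  5. access G: MISS. Cache (LRU->MRU): [B F Z G]
  6. access I: MISS. Cache (LRU->MRU): [B F Z G I]
  7. access M: MISS, evict B. Cache (LRU->MRU): [F Z G I M]
  8. access Z: HIT. Cache (LRU->MRU): [F G I M Z]
  9. access M: HIT. Cache (LRU->MRU): [F G I Z M]
  10. access G: HIT. Cache (LRU->MRU): [F I Z M G]
  11. access I: HIT. Cache (LRU->MRU): [F Z M G I]
  12. access B: MISS, evict F. Cache (LRU->MRU): [Z M G I B]
  13. access M: HIT. Cache (LRU->MRU): [Z G I B M]
  14. access B: HIT. Cache (LRU->MRU): [Z G I M B]
  15. access M: HIT. Cache (LRU->MRU): [Z G I B M]
  16. access Z: HIT. Cache (LRU->MRU): [G I B M Z]
  17. access B: HIT. Cache (LRU->MRU): [G I M Z B]
  18. access B: HIT. Cache (LRU->MRU): [G I M Z B]
  19. access W: MISS, evict G. Cache (LRU->MRU): [I M Z B W]
  20. access M: HIT. Cache (LRU->MRU): [I Z B W M]
  21. access K: MISS, evict I. Cache (LRU->MRU): [Z B W M K]
  22. access I: MISS, evict Z. Cache (LRU->MRU): [B W M K I]
  23. access W: HIT. Cache (LRU->MRU): [B M K I W]
  24. access K: HIT. Cache (LRU->MRU): [B M I W K]
  25. access I: HIT. Cache (LRU->MRU): [B M W K I]
  26. access I: HIT. Cache (LRU->MRU): [B M W K I]
  27. access W: HIT. Cache (LRU->MRU): [B M K I W]
  28. access I: HIT. Cache (LRU->MRU): [B M K W I]
  29. access W: HIT. Cache (LRU->MRU): [B M K I W]
  30. access W: HIT. Cache (LRU->MRU): [B M K I W]
  31. access F: MISS, evict B. Cache (LRU->MRU): [M K I W F]
  32. access F: HIT. Cache (LRU->MRU): [M K I W F]
  33. access F: HIT. Cache (LRU->MRU): [M K I W F]
  34. access W: HIT. Cache (LRU->MRU): [M K I F W]
  35. access W: HIT. Cache (LRU->MRU): [M K I F W]
  36. access K: HIT. Cache (LRU->MRU): [M I F W K]
  37. access F: HIT. Cache (LRU->MRU): [M I W K F]
Total: 26 hits, 11 misses, 6 evictions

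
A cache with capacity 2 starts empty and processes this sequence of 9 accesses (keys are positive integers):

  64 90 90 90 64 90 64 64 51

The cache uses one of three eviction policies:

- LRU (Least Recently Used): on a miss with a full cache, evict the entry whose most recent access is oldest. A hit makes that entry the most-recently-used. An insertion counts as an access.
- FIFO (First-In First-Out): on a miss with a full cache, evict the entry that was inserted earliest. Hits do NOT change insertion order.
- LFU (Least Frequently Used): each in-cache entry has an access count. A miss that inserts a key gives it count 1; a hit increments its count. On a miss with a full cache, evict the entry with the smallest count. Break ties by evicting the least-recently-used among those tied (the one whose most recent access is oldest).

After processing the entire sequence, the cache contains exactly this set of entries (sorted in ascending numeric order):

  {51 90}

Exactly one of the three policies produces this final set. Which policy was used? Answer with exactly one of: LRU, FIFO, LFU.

Simulating under each policy and comparing final sets:
  LRU: final set = {51 64} -> differs
  FIFO: final set = {51 90} -> MATCHES target
  LFU: final set = {51 64} -> differs
Only FIFO produces the target set.

Answer: FIFO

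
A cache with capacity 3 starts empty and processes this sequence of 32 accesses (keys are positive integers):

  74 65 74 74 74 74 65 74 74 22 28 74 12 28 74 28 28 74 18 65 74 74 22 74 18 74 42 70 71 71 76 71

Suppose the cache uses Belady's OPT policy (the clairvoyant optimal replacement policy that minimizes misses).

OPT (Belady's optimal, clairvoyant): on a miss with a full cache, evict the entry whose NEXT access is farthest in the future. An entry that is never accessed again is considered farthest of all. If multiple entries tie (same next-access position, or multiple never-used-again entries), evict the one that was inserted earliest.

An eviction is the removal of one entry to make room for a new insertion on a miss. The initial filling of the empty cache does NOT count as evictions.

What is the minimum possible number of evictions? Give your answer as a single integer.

OPT (Belady) simulation (capacity=3):
  1. access 74: MISS. Cache: [74]
  2. access 65: MISS. Cache: [74 65]
  3. access 74: HIT. Next use of 74: step 4. Cache: [74 65]
  4. access 74: HIT. Next use of 74: step 5. Cache: [74 65]
  5. access 74: HIT. Next use of 74: step 6. Cache: [74 65]
  6. access 74: HIT. Next use of 74: step 8. Cache: [74 65]
  7. access 65: HIT. Next use of 65: step 20. Cache: [74 65]
  8. access 74: HIT. Next use of 74: step 9. Cache: [74 65]
  9. access 74: HIT. Next use of 74: step 12. Cache: [74 65]
  10. access 22: MISS. Cache: [74 65 22]
  11. access 28: MISS, evict 22 (next use: step 23). Cache: [74 65 28]
  12. access 74: HIT. Next use of 74: step 15. Cache: [74 65 28]
  13. access 12: MISS, evict 65 (next use: step 20). Cache: [74 28 12]
  14. access 28: HIT. Next use of 28: step 16. Cache: [74 28 12]
  15. access 74: HIT. Next use of 74: step 18. Cache: [74 28 12]
  16. access 28: HIT. Next use of 28: step 17. Cache: [74 28 12]
  17. access 28: HIT. Next use of 28: never. Cache: [74 28 12]
  18. access 74: HIT. Next use of 74: step 21. Cache: [74 28 12]
  19. access 18: MISS, evict 28 (next use: never). Cache: [74 12 18]
  20. access 65: MISS, evict 12 (next use: never). Cache: [74 18 65]
  21. access 74: HIT. Next use of 74: step 22. Cache: [74 18 65]
  22. access 74: HIT. Next use of 74: step 24. Cache: [74 18 65]
  23. access 22: MISS, evict 65 (next use: never). Cache: [74 18 22]
  24. access 74: HIT. Next use of 74: step 26. Cache: [74 18 22]
  25. access 18: HIT. Next use of 18: never. Cache: [74 18 22]
  26. access 74: HIT. Next use of 74: never. Cache: [74 18 22]
  27. access 42: MISS, evict 74 (next use: never). Cache: [18 22 42]
  28. access 70: MISS, evict 18 (next use: never). Cache: [22 42 70]
  29. access 71: MISS, evict 22 (next use: never). Cache: [42 70 71]
  30. access 71: HIT. Next use of 71: step 32. Cache: [42 70 71]
  31. access 76: MISS, evict 42 (next use: never). Cache: [70 71 76]
  32. access 71: HIT. Next use of 71: never. Cache: [70 71 76]
Total: 20 hits, 12 misses, 9 evictions

Answer: 9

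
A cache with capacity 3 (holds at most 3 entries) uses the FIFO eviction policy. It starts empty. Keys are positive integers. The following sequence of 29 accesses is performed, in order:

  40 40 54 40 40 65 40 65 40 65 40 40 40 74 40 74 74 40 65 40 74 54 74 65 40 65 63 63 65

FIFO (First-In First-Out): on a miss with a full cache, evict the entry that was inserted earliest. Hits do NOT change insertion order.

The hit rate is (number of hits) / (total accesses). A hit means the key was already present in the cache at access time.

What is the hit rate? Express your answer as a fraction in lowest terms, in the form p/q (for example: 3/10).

FIFO simulation (capacity=3):
  1. access 40: MISS. Cache (old->new): [40]
  2. access 40: HIT. Cache (old->new): [40]
  3. access 54: MISS. Cache (old->new): [40 54]
  4. access 40: HIT. Cache (old->new): [40 54]
  5. access 40: HIT. Cache (old->new): [40 54]
  6. access 65: MISS. Cache (old->new): [40 54 65]
  7. access 40: HIT. Cache (old->new): [40 54 65]
  8. access 65: HIT. Cache (old->new): [40 54 65]
  9. access 40: HIT. Cache (old->new): [40 54 65]
  10. access 65: HIT. Cache (old->new): [40 54 65]
  11. access 40: HIT. Cache (old->new): [40 54 65]
  12. access 40: HIT. Cache (old->new): [40 54 65]
  13. access 40: HIT. Cache (old->new): [40 54 65]
  14. access 74: MISS, evict 40. Cache (old->new): [54 65 74]
  15. access 40: MISS, evict 54. Cache (old->new): [65 74 40]
  16. access 74: HIT. Cache (old->new): [65 74 40]
  17. access 74: HIT. Cache (old->new): [65 74 40]
  18. access 40: HIT. Cache (old->new): [65 74 40]
  19. access 65: HIT. Cache (old->new): [65 74 40]
  20. access 40: HIT. Cache (old->new): [65 74 40]
  21. access 74: HIT. Cache (old->new): [65 74 40]
  22. access 54: MISS, evict 65. Cache (old->new): [74 40 54]
  23. access 74: HIT. Cache (old->new): [74 40 54]
  24. access 65: MISS, evict 74. Cache (old->new): [40 54 65]
  25. access 40: HIT. Cache (old->new): [40 54 65]
  26. access 65: HIT. Cache (old->new): [40 54 65]
  27. access 63: MISS, evict 40. Cache (old->new): [54 65 63]
  28. access 63: HIT. Cache (old->new): [54 65 63]
  29. access 65: HIT. Cache (old->new): [54 65 63]
Total: 21 hits, 8 misses, 5 evictions

Hit rate = 21/29

Answer: 21/29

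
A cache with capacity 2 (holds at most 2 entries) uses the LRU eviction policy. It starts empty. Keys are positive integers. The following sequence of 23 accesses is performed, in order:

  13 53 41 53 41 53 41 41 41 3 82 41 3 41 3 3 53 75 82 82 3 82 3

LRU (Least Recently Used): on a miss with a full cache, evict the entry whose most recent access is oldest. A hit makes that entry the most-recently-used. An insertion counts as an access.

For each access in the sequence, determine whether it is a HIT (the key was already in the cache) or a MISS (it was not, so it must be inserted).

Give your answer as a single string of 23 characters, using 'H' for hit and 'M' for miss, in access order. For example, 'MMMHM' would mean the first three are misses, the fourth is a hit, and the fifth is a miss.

Answer: MMMHHHHHHMMMMHHHMMMHMHH

Derivation:
LRU simulation (capacity=2):
  1. access 13: MISS. Cache (LRU->MRU): [13]
  2. access 53: MISS. Cache (LRU->MRU): [13 53]
  3. access 41: MISS, evict 13. Cache (LRU->MRU): [53 41]
  4. access 53: HIT. Cache (LRU->MRU): [41 53]
  5. access 41: HIT. Cache (LRU->MRU): [53 41]
  6. access 53: HIT. Cache (LRU->MRU): [41 53]
  7. access 41: HIT. Cache (LRU->MRU): [53 41]
  8. access 41: HIT. Cache (LRU->MRU): [53 41]
  9. access 41: HIT. Cache (LRU->MRU): [53 41]
  10. access 3: MISS, evict 53. Cache (LRU->MRU): [41 3]
  11. access 82: MISS, evict 41. Cache (LRU->MRU): [3 82]
  12. access 41: MISS, evict 3. Cache (LRU->MRU): [82 41]
  13. access 3: MISS, evict 82. Cache (LRU->MRU): [41 3]
  14. access 41: HIT. Cache (LRU->MRU): [3 41]
  15. access 3: HIT. Cache (LRU->MRU): [41 3]
  16. access 3: HIT. Cache (LRU->MRU): [41 3]
  17. access 53: MISS, evict 41. Cache (LRU->MRU): [3 53]
  18. access 75: MISS, evict 3. Cache (LRU->MRU): [53 75]
  19. access 82: MISS, evict 53. Cache (LRU->MRU): [75 82]
  20. access 82: HIT. Cache (LRU->MRU): [75 82]
  21. access 3: MISS, evict 75. Cache (LRU->MRU): [82 3]
  22. access 82: HIT. Cache (LRU->MRU): [3 82]
  23. access 3: HIT. Cache (LRU->MRU): [82 3]
Total: 12 hits, 11 misses, 9 evictions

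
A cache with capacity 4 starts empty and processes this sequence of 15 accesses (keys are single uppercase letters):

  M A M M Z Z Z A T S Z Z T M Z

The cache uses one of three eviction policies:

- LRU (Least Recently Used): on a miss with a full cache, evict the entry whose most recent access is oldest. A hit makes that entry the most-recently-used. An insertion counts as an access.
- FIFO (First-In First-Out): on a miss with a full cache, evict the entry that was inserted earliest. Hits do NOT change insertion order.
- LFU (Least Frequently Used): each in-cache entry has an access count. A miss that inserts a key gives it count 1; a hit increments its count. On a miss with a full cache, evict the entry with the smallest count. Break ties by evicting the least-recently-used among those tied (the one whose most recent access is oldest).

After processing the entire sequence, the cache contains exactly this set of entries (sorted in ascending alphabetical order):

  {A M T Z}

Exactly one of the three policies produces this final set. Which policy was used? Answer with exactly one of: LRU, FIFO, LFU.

Simulating under each policy and comparing final sets:
  LRU: final set = {M S T Z} -> differs
  FIFO: final set = {M S T Z} -> differs
  LFU: final set = {A M T Z} -> MATCHES target
Only LFU produces the target set.

Answer: LFU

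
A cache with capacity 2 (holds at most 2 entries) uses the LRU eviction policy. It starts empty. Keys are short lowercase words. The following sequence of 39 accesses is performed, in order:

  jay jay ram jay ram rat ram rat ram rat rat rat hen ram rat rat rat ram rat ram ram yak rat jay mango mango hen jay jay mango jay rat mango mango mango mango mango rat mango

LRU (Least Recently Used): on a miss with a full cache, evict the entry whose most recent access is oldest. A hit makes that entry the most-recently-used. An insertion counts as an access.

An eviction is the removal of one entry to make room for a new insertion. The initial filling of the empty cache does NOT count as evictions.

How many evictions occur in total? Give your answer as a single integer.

LRU simulation (capacity=2):
  1. access jay: MISS. Cache (LRU->MRU): [jay]
  2. access jay: HIT. Cache (LRU->MRU): [jay]
  3. access ram: MISS. Cache (LRU->MRU): [jay ram]
  4. access jay: HIT. Cache (LRU->MRU): [ram jay]
  5. access ram: HIT. Cache (LRU->MRU): [jay ram]
  6. access rat: MISS, evict jay. Cache (LRU->MRU): [ram rat]
  7. access ram: HIT. Cache (LRU->MRU): [rat ram]
  8. access rat: HIT. Cache (LRU->MRU): [ram rat]
  9. access ram: HIT. Cache (LRU->MRU): [rat ram]
  10. access rat: HIT. Cache (LRU->MRU): [ram rat]
  11. access rat: HIT. Cache (LRU->MRU): [ram rat]
  12. access rat: HIT. Cache (LRU->MRU): [ram rat]
  13. access hen: MISS, evict ram. Cache (LRU->MRU): [rat hen]
  14. access ram: MISS, evict rat. Cache (LRU->MRU): [hen ram]
  15. access rat: MISS, evict hen. Cache (LRU->MRU): [ram rat]
  16. access rat: HIT. Cache (LRU->MRU): [ram rat]
  17. access rat: HIT. Cache (LRU->MRU): [ram rat]
  18. access ram: HIT. Cache (LRU->MRU): [rat ram]
  19. access rat: HIT. Cache (LRU->MRU): [ram rat]
  20. access ram: HIT. Cache (LRU->MRU): [rat ram]
  21. access ram: HIT. Cache (LRU->MRU): [rat ram]
  22. access yak: MISS, evict rat. Cache (LRU->MRU): [ram yak]
  23. access rat: MISS, evict ram. Cache (LRU->MRU): [yak rat]
  24. access jay: MISS, evict yak. Cache (LRU->MRU): [rat jay]
  25. access mango: MISS, evict rat. Cache (LRU->MRU): [jay mango]
  26. access mango: HIT. Cache (LRU->MRU): [jay mango]
  27. access hen: MISS, evict jay. Cache (LRU->MRU): [mango hen]
  28. access jay: MISS, evict mango. Cache (LRU->MRU): [hen jay]
  29. access jay: HIT. Cache (LRU->MRU): [hen jay]
  30. access mango: MISS, evict hen. Cache (LRU->MRU): [jay mango]
  31. access jay: HIT. Cache (LRU->MRU): [mango jay]
  32. access rat: MISS, evict mango. Cache (LRU->MRU): [jay rat]
  33. access mango: MISS, evict jay. Cache (LRU->MRU): [rat mango]
  34. access mango: HIT. Cache (LRU->MRU): [rat mango]
  35. access mango: HIT. Cache (LRU->MRU): [rat mango]
  36. access mango: HIT. Cache (LRU->MRU): [rat mango]
  37. access mango: HIT. Cache (LRU->MRU): [rat mango]
  38. access rat: HIT. Cache (LRU->MRU): [mango rat]
  39. access mango: HIT. Cache (LRU->MRU): [rat mango]
Total: 24 hits, 15 misses, 13 evictions

Answer: 13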